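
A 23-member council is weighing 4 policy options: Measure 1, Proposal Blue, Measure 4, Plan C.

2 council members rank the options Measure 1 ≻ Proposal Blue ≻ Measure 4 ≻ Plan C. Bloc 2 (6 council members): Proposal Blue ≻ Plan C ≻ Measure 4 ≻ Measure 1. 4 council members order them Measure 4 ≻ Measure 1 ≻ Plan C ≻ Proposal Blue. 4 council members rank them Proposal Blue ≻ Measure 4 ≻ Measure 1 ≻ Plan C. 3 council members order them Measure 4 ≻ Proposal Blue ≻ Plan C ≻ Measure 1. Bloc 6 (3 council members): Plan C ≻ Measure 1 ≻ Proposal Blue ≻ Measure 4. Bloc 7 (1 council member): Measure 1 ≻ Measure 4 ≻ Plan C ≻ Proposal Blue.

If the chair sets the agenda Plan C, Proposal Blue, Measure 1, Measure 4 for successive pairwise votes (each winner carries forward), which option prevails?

Proposal Blue

Round 1: Plan C vs Proposal Blue — 8–15, Proposal Blue advances.
Round 2: Proposal Blue vs Measure 1 — 13–10, Proposal Blue advances.
Round 3: Proposal Blue vs Measure 4 — 15–8, Proposal Blue advances.
The agenda winner is Proposal Blue.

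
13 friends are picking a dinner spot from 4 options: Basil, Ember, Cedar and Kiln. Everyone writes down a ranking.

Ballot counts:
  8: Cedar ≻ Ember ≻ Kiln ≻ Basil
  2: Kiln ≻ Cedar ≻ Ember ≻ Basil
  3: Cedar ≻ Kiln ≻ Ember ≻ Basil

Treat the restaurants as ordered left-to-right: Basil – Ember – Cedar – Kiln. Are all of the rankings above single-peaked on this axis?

Axis positions: Basil=1, Ember=2, Cedar=3, Kiln=4.
Type 1 (peak Cedar at position 3): ranking walks positions 3-2-4-1, expanding outward from the peak — single-peaked.
Type 2 (peak Kiln at position 4): ranking walks positions 4-3-2-1, expanding outward from the peak — single-peaked.
Type 3 (peak Cedar at position 3): ranking walks positions 3-4-2-1, expanding outward from the peak — single-peaked.
Every ranking is single-peaked on this axis.

yes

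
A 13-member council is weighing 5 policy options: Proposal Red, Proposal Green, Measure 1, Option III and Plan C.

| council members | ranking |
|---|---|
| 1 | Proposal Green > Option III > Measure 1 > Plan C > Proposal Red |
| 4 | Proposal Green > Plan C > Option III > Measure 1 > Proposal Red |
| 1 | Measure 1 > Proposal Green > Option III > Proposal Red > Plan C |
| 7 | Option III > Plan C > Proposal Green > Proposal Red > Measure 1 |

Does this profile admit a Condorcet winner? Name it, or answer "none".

Option III

Head-to-head results (13 council members):
Proposal Red vs Proposal Green: 0 to 13, Proposal Green.
Proposal Red vs Measure 1: 7 for Proposal Red, 6 for Measure 1 — Proposal Red by 7–6.
Proposal Red vs Option III: Proposal Red is ranked higher on 0 ballots, Option III on 13. Option III wins 13–0.
Proposal Red vs Plan C: Proposal Red is ranked higher on 1 ballot, Plan C on 12. Plan C wins 12–1.
Proposal Green vs Measure 1: 1+4+7 = 12 for Proposal Green, 1 for Measure 1 — Proposal Green by 12–1.
Proposal Green vs Option III: 6 to 7, Option III.
Proposal Green vs Plan C: Proposal Green preferred on 1+4+1 = 6 ballots; Plan C wins 7–6.
Measure 1 vs Option III: Measure 1 preferred on 1 ballot; Option III wins 12–1.
Measure 1 vs Plan C: Measure 1 is ranked higher on 1+1 = 2 ballots, Plan C on 11. Plan C wins 11–2.
Option III vs Plan C: Option III preferred on 1+1+7 = 9 ballots; Option III wins 9–4.
Option III defeats every rival head-to-head and is the Condorcet winner.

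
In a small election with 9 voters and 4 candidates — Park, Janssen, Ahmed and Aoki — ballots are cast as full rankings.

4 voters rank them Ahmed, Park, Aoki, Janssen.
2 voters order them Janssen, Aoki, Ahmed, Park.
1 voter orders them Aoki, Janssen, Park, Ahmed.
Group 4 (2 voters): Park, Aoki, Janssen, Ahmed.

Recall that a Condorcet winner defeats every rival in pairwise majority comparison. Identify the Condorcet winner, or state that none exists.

none

Pairwise majorities:
Park–Janssen: Park 6–3.
Park vs Ahmed: Ahmed, 6–3.
Park vs Aoki: Park wins 6–3.
Janssen vs Ahmed: Janssen wins 5–4.
Janssen vs Aoki: Aoki, 7–2.
Ahmed vs Aoki: Aoki, 5–4.
Every candidate loses at least once (Park loses to Ahmed; Janssen loses to Park; Ahmed loses to Janssen; Aoki loses to Park). The majority relation contains the cycle Park → Janssen → Ahmed → Park, so there is no Condorcet winner.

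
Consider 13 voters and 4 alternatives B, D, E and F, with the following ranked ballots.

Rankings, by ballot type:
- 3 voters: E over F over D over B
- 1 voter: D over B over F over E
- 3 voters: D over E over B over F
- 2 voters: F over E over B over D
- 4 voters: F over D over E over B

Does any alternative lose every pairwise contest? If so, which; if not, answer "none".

Pairwise majorities:
B vs D: 2 for B, 11 for D — D by 11–2.
B–E: E 12–1.
B–F: F 9–4.
D–E: D 8–5.
D vs F: 4 to 9, F.
E vs F: E is ranked higher on 3+3 = 6 ballots, F on 7. F wins 7–6.
Only B has no wins; B is the Condorcet loser.

B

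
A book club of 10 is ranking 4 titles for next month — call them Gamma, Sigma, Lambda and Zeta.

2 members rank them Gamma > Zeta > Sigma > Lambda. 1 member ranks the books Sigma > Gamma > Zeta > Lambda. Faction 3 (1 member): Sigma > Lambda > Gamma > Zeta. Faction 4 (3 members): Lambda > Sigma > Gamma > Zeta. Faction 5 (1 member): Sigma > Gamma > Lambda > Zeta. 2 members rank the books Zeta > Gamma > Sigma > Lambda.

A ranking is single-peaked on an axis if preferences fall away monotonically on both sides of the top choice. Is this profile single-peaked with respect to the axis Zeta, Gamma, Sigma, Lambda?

yes

Axis positions: Zeta=1, Gamma=2, Sigma=3, Lambda=4.
Faction 1 (peak Gamma at position 2): ranking walks positions 2-1-3-4, expanding outward from the peak — single-peaked.
Faction 2 (peak Sigma at position 3): ranking walks positions 3-2-1-4, expanding outward from the peak — single-peaked.
Faction 3 (peak Sigma at position 3): ranking walks positions 3-4-2-1, expanding outward from the peak — single-peaked.
Faction 4 (peak Lambda at position 4): ranking walks positions 4-3-2-1, expanding outward from the peak — single-peaked.
Faction 5 (peak Sigma at position 3): ranking walks positions 3-2-4-1, expanding outward from the peak — single-peaked.
Faction 6 (peak Zeta at position 1): ranking walks positions 1-2-3-4, expanding outward from the peak — single-peaked.
Every ranking is single-peaked on this axis.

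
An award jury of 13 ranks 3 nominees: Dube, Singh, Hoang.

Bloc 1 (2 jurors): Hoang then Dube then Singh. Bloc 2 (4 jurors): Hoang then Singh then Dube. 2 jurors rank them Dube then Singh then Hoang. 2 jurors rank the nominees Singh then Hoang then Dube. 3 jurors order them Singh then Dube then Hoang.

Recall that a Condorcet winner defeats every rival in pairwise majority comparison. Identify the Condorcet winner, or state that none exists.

Singh

Head-to-head results (13 jurors):
Dube vs Singh: Dube is ranked higher on 2+2 = 4 ballots, Singh on 9. Singh wins 9–4.
Dube vs Hoang: Hoang wins 8–5.
Singh–Hoang: Singh 7–6.
Singh beats each of Dube, Hoang — Singh is the Condorcet winner.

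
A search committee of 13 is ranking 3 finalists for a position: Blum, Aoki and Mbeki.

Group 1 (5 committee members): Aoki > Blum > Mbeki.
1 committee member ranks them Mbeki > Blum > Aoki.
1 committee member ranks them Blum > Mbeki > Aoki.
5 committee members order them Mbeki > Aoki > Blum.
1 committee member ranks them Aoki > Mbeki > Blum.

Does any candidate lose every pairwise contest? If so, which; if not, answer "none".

Pairwise majorities:
Blum vs Aoki: Aoki wins 11–2.
Blum vs Mbeki: Blum is ranked higher on 5+1 = 6 ballots, Mbeki on 7. Mbeki wins 7–6.
Aoki vs Mbeki: Mbeki, 7–6.
Blum loses to every other candidate — it is the Condorcet loser.

Blum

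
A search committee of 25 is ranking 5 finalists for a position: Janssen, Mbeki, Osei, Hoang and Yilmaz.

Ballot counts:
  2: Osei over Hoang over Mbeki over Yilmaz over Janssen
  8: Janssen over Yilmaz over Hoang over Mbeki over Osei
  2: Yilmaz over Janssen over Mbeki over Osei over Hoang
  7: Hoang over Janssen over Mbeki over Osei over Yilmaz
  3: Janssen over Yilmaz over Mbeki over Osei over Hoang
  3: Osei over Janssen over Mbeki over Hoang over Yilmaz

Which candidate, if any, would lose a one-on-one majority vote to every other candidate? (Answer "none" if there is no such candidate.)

Osei

Head-to-head results (25 committee members):
Janssen vs Mbeki: 8+2+7+3+3 = 23 for Janssen, 2 for Mbeki — Janssen by 23–2.
Janssen vs Osei: Janssen is ranked higher on 8+2+7+3 = 20 ballots, Osei on 5. Janssen wins 20–5.
Janssen vs Hoang: Janssen, 16–9.
Janssen vs Yilmaz: Janssen is ranked higher on 8+7+3+3 = 21 ballots, Yilmaz on 4. Janssen wins 21–4.
Mbeki vs Osei: Mbeki is ranked higher on 8+2+7+3 = 20 ballots, Osei on 5. Mbeki wins 20–5.
Mbeki vs Hoang: 2+3+3 = 8 for Mbeki, 17 for Hoang — Hoang by 17–8.
Mbeki–Yilmaz: Yilmaz 13–12.
Osei vs Hoang: 2+2+3+3 = 10 for Osei, 15 for Hoang — Hoang by 15–10.
Osei vs Yilmaz: Yilmaz, 13–12.
Hoang vs Yilmaz: Yilmaz, 13–12.
Osei is beaten in every head-to-head and is the Condorcet loser.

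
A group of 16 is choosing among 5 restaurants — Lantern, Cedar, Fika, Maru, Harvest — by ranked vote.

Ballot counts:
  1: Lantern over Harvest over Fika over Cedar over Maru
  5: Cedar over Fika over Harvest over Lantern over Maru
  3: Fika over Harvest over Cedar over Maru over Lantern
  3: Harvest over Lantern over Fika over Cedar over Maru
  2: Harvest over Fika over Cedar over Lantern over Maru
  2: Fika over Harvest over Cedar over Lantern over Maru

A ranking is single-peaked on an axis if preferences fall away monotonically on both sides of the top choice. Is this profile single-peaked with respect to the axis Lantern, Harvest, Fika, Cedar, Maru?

Axis positions: Lantern=1, Harvest=2, Fika=3, Cedar=4, Maru=5.
Cluster 1 (peak Lantern at position 1): ranking walks positions 1-2-3-4-5, expanding outward from the peak — single-peaked.
Cluster 2 (peak Cedar at position 4): ranking walks positions 4-3-2-1-5, expanding outward from the peak — single-peaked.
Cluster 3 (peak Fika at position 3): ranking walks positions 3-2-4-5-1, expanding outward from the peak — single-peaked.
Cluster 4 (peak Harvest at position 2): ranking walks positions 2-1-3-4-5, expanding outward from the peak — single-peaked.
Cluster 5 (peak Harvest at position 2): ranking walks positions 2-3-4-1-5, expanding outward from the peak — single-peaked.
Cluster 6 (peak Fika at position 3): ranking walks positions 3-2-4-1-5, expanding outward from the peak — single-peaked.
Every ranking is single-peaked on this axis.

yes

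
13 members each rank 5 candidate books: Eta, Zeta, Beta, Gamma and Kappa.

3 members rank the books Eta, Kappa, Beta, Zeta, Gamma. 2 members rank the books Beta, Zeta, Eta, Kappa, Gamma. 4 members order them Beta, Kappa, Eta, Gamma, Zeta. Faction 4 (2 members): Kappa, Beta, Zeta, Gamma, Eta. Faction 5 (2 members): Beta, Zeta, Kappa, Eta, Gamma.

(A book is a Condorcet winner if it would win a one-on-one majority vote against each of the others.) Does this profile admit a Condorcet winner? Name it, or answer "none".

Beta

Pairwise majorities:
Eta–Zeta: Eta 7–6.
Eta–Beta: Beta 10–3.
Eta vs Gamma: 3+2+4+2 = 11 for Eta, 2 for Gamma — Eta by 11–2.
Eta vs Kappa: Kappa wins 8–5.
Zeta vs Beta: Beta, 13–0.
Zeta vs Gamma: Zeta, 9–4.
Zeta vs Kappa: Zeta is ranked higher on 2+2 = 4 ballots, Kappa on 9. Kappa wins 9–4.
Beta vs Gamma: 3+2+4+2+2 = 13 for Beta, 0 for Gamma — Beta by 13–0.
Beta vs Kappa: 2+4+2 = 8 for Beta, 5 for Kappa — Beta by 8–5.
Gamma vs Kappa: 0 for Gamma, 13 for Kappa — Kappa by 13–0.
Beta wins every pairwise contest, so Beta is the Condorcet winner.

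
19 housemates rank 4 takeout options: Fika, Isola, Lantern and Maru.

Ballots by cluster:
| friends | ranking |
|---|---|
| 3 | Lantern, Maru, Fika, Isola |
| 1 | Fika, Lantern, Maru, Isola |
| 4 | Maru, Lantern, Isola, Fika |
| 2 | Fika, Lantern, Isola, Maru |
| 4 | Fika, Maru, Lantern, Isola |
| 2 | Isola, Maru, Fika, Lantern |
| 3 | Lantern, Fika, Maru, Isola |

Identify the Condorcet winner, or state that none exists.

Pairwise majorities:
Fika vs Isola: Fika wins 13–6.
Fika–Lantern: Lantern 10–9.
Fika–Maru: Fika 10–9.
Isola–Lantern: Lantern 17–2.
Isola vs Maru: Maru wins 15–4.
Lantern vs Maru: Maru wins 10–9.
Every restaurant loses at least once (Fika loses to Lantern; Isola loses to Fika; Lantern loses to Maru; Maru loses to Fika). The majority relation contains the cycle Fika > Maru > Lantern > Fika, so there is no Condorcet winner.

none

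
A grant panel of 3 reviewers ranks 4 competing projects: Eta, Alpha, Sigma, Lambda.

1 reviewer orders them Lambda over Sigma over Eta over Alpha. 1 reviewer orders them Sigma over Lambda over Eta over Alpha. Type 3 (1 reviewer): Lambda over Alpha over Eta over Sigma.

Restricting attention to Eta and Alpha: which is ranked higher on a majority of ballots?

Eta

Ballots ranking Eta above Alpha: 1 + 1 = 2.
Ballots ranking Alpha above Eta: 3 − 2 = 1.
Eta wins the head-to-head 2–1.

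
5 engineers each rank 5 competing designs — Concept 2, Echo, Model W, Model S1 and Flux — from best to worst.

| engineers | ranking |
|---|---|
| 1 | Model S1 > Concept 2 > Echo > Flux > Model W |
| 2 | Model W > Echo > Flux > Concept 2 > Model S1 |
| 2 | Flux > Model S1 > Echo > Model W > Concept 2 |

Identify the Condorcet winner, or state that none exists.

Pairwise majorities:
Concept 2 vs Echo: Concept 2 preferred on 1 ballot; Echo wins 4–1.
Concept 2 vs Model W: Concept 2 preferred on 1 ballot; Model W wins 4–1.
Concept 2 vs Model S1: 2 for Concept 2, 3 for Model S1 — Model S1 by 3–2.
Concept 2 vs Flux: Concept 2 preferred on 1 ballot; Flux wins 4–1.
Echo vs Model W: 1+2 = 3 for Echo, 2 for Model W — Echo by 3–2.
Echo vs Model S1: Echo preferred on 2 ballots; Model S1 wins 3–2.
Echo vs Flux: 3 to 2, Echo.
Model W vs Model S1: Model W preferred on 2 ballots; Model S1 wins 3–2.
Model W vs Flux: Model W preferred on 2 ballots; Flux wins 3–2.
Model S1 vs Flux: 1 for Model S1, 4 for Flux — Flux by 4–1.
No design is unbeaten: Concept 2 loses to Echo; Echo loses to Model S1; Model W loses to Echo; Model S1 loses to Flux; Flux loses to Echo. In particular Echo beats Flux beats Model S1 beats Echo is a majority cycle — no Condorcet winner exists.

none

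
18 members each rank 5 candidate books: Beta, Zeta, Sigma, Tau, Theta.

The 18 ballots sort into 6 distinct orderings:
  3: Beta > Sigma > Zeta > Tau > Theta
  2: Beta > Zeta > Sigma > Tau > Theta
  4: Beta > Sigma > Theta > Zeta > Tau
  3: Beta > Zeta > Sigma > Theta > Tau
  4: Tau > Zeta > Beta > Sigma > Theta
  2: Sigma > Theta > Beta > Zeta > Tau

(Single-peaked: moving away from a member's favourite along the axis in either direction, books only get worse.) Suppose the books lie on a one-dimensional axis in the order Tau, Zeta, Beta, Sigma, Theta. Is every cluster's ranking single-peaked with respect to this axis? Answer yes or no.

Axis positions: Tau=1, Zeta=2, Beta=3, Sigma=4, Theta=5.
Cluster 1 (peak Beta at position 3): ranking walks positions 3-4-2-1-5, expanding outward from the peak — single-peaked.
Cluster 2 (peak Beta at position 3): ranking walks positions 3-2-4-1-5, expanding outward from the peak — single-peaked.
Cluster 3 (peak Beta at position 3): ranking walks positions 3-4-5-2-1, expanding outward from the peak — single-peaked.
Cluster 4 (peak Beta at position 3): ranking walks positions 3-2-4-5-1, expanding outward from the peak — single-peaked.
Cluster 5 (peak Tau at position 1): ranking walks positions 1-2-3-4-5, expanding outward from the peak — single-peaked.
Cluster 6 (peak Sigma at position 4): ranking walks positions 4-5-3-2-1, expanding outward from the peak — single-peaked.
Every ranking is single-peaked on this axis.

yes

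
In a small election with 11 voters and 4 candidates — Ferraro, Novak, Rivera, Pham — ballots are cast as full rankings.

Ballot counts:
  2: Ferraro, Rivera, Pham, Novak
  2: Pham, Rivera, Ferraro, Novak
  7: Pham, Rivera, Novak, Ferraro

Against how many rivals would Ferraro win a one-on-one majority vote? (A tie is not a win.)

0

Ferraro against each rival (11 voters):
Ferraro vs Novak: 4 to 7, Novak.
Ferraro vs Rivera: Ferraro preferred on 2 ballots; Rivera wins 9–2.
Ferraro vs Pham: 2 to 9, Pham.
Ferraro beats no one; loses to Novak, Rivera, Pham — 0 pairwise wins.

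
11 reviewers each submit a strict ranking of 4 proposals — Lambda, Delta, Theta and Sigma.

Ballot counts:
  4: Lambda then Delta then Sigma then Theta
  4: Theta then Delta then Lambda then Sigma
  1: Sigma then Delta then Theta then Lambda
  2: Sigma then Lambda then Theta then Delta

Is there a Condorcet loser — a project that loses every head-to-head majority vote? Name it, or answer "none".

none

Head-to-head results (11 reviewers):
Lambda vs Delta: 6 to 5, Lambda.
Lambda vs Theta: Lambda, 6–5.
Lambda vs Sigma: Lambda preferred on 4+4 = 8 ballots; Lambda wins 8–3.
Delta vs Theta: 4+1 = 5 for Delta, 6 for Theta — Theta by 6–5.
Delta vs Sigma: Delta preferred on 4+4 = 8 ballots; Delta wins 8–3.
Theta vs Sigma: 4 to 7, Sigma.
Each project has at least one pairwise win (Lambda beats Delta; Delta beats Sigma; Theta beats Delta; Sigma beats Theta) — no Condorcet loser.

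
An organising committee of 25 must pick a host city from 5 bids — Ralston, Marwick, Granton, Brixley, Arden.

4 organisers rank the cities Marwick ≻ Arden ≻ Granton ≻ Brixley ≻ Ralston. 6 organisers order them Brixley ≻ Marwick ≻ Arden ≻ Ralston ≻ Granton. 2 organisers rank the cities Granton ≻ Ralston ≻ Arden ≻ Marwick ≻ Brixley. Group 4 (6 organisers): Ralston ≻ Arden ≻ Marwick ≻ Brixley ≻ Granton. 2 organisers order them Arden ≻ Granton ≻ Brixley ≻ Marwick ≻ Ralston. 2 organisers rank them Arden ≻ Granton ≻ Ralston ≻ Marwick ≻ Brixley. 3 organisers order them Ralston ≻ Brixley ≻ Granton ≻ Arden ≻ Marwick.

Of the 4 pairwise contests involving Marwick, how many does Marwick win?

Marwick against each rival (25 organisers):
Marwick vs Ralston: Ralston wins 13–12.
Marwick vs Granton: Marwick, 16–9.
Marwick vs Brixley: 14 to 11, Marwick.
Marwick vs Arden: Arden wins 15–10.
Marwick beats Granton, Brixley; loses to Ralston, Arden — 2 pairwise wins.

2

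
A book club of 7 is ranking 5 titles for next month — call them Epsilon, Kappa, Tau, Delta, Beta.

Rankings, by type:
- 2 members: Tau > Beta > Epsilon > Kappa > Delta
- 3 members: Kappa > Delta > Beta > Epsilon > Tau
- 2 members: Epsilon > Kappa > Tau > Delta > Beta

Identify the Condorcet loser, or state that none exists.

none

Pairwise majorities:
Epsilon vs Kappa: 4 to 3, Epsilon.
Epsilon vs Tau: 5 to 2, Epsilon.
Epsilon vs Delta: Epsilon, 4–3.
Epsilon vs Beta: Beta wins 5–2.
Kappa vs Tau: Kappa, 5–2.
Kappa vs Delta: Kappa preferred on 2+3+2 = 7 ballots; Kappa wins 7–0.
Kappa vs Beta: 5 to 2, Kappa.
Tau–Delta: Tau 4–3.
Tau vs Beta: Tau is ranked higher on 2+2 = 4 ballots, Beta on 3. Tau wins 4–3.
Delta vs Beta: Delta wins 5–2.
No book is winless: Epsilon beats Kappa; Kappa beats Tau; Tau beats Delta; Delta beats Beta; Beta beats Epsilon. There is no Condorcet loser.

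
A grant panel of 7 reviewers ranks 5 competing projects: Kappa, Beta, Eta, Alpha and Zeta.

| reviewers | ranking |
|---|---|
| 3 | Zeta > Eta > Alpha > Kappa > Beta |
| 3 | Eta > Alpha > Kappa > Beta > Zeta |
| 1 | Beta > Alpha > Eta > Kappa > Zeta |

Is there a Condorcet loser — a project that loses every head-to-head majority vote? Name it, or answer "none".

Pairwise majorities:
Kappa vs Beta: Kappa is ranked higher on 3+3 = 6 ballots, Beta on 1. Kappa wins 6–1.
Kappa vs Eta: 0 for Kappa, 7 for Eta — Eta by 7–0.
Kappa vs Alpha: Alpha, 7–0.
Kappa–Zeta: Kappa 4–3.
Beta vs Eta: Eta wins 6–1.
Beta vs Alpha: Alpha wins 6–1.
Beta vs Zeta: Beta wins 4–3.
Eta vs Alpha: Eta, 6–1.
Eta vs Zeta: 3+1 = 4 for Eta, 3 for Zeta — Eta by 4–3.
Alpha vs Zeta: Alpha is ranked higher on 3+1 = 4 ballots, Zeta on 3. Alpha wins 4–3.
Only Zeta has no wins; Zeta is the Condorcet loser.

Zeta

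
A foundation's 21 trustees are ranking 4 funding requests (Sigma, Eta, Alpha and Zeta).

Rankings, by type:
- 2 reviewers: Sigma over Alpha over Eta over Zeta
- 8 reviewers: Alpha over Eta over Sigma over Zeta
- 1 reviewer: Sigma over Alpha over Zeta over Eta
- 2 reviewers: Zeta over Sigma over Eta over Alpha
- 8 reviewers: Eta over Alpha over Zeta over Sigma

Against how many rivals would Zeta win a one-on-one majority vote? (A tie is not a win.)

0

Zeta against each rival (21 reviewers):
Zeta–Sigma: Sigma 11–10.
Zeta vs Eta: Eta, 18–3.
Zeta vs Alpha: 2 to 19, Alpha.
Zeta beats no one; loses to Sigma, Eta, Alpha — 0 pairwise wins.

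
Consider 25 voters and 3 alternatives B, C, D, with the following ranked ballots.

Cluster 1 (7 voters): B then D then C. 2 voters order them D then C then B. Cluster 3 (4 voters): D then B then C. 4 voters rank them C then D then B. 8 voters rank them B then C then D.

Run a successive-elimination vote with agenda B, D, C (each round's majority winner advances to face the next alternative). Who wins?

B

Round 1: B vs D — 15–10, B advances.
Round 2: B vs C — 19–6, B advances.
B survives the agenda.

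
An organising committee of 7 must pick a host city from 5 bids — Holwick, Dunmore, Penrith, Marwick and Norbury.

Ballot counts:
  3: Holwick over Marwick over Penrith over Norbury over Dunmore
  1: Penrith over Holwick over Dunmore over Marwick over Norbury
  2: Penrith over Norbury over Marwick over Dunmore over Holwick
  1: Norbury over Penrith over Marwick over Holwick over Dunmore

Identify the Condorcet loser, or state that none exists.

Pairwise majorities:
Holwick vs Dunmore: Holwick wins 5–2.
Holwick vs Penrith: 3 for Holwick, 4 for Penrith — Penrith by 4–3.
Holwick vs Marwick: Holwick is ranked higher on 3+1 = 4 ballots, Marwick on 3. Holwick wins 4–3.
Holwick vs Norbury: Holwick is ranked higher on 3+1 = 4 ballots, Norbury on 3. Holwick wins 4–3.
Dunmore vs Penrith: Dunmore is ranked higher on 0 ballots, Penrith on 7. Penrith wins 7–0.
Dunmore–Marwick: Marwick 6–1.
Dunmore vs Norbury: Norbury wins 6–1.
Penrith vs Marwick: 1+2+1 = 4 for Penrith, 3 for Marwick — Penrith by 4–3.
Penrith–Norbury: Penrith 6–1.
Marwick vs Norbury: Marwick, 4–3.
Dunmore is beaten in every head-to-head and is the Condorcet loser.

Dunmore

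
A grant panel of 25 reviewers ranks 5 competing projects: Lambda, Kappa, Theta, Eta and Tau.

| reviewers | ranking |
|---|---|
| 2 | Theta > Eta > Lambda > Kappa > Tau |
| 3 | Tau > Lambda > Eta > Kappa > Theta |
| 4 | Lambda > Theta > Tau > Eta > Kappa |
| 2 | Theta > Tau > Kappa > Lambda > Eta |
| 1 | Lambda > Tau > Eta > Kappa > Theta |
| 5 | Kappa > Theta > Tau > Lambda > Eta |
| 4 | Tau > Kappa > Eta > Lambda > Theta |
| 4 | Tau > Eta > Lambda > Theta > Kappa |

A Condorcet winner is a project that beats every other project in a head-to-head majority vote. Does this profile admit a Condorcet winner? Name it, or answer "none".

none

Head-to-head results (25 reviewers):
Lambda vs Kappa: Lambda wins 14–11.
Lambda vs Theta: Lambda, 16–9.
Lambda vs Eta: Lambda wins 15–10.
Lambda–Tau: Tau 18–7.
Kappa vs Theta: Kappa wins 13–12.
Kappa vs Eta: Kappa preferred on 2+5+4 = 11 ballots; Eta wins 14–11.
Kappa vs Tau: Tau, 18–7.
Theta–Eta: Theta 13–12.
Theta–Tau: Theta 13–12.
Eta vs Tau: Tau wins 23–2.
Every project loses at least once (Lambda loses to Tau; Kappa loses to Lambda; Theta loses to Lambda; Eta loses to Lambda; Tau loses to Theta). The majority relation contains the cycle Lambda > Theta > Tau > Lambda, so there is no Condorcet winner.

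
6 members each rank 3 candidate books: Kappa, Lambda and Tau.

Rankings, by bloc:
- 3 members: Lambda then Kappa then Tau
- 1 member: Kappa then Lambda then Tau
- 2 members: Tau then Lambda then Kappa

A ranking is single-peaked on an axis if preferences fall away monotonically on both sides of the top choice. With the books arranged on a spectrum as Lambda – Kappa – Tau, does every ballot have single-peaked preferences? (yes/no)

no

Axis positions: Lambda=1, Kappa=2, Tau=3.
Bloc 1 (peak Lambda at position 1): ranking walks positions 1-2-3, expanding outward from the peak — single-peaked.
Bloc 2 (peak Kappa at position 2): ranking walks positions 2-1-3, expanding outward from the peak — single-peaked.
Bloc 3: ranking walks positions 3-1-2; Lambda is ranked above Kappa even though Kappa lies between Lambda and the peak Tau on the axis — preferences dip and rise again. Not single-peaked.
Bloc 3 violates single-peakedness, so the profile is not single-peaked on this axis.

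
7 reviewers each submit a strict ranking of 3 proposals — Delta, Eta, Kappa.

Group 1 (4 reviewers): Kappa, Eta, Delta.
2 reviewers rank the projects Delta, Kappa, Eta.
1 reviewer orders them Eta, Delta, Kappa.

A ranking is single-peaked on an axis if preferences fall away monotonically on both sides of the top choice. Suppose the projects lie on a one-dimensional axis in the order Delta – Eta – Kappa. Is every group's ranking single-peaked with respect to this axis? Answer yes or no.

Axis positions: Delta=1, Eta=2, Kappa=3.
Group 1 (peak Kappa at position 3): ranking walks positions 3-2-1, expanding outward from the peak — single-peaked.
Group 2: ranking walks positions 1-3-2; Kappa is ranked above Eta even though Eta lies between Kappa and the peak Delta on the axis — preferences dip and rise again. Not single-peaked.
Group 3 (peak Eta at position 2): ranking walks positions 2-1-3, expanding outward from the peak — single-peaked.
Group 2 violates single-peakedness, so the profile is not single-peaked on this axis.

no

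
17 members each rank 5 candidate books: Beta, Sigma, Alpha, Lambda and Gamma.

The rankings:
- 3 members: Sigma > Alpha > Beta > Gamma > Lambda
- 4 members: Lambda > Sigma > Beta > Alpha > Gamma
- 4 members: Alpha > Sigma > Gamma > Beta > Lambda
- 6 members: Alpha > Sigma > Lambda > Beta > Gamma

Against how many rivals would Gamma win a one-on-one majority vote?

0

Gamma against each rival (17 members):
Gamma vs Beta: 4 to 13, Beta.
Gamma vs Sigma: 0 to 17, Sigma.
Gamma vs Alpha: Alpha, 17–0.
Gamma–Lambda: Lambda 10–7.
Gamma beats no one; loses to Beta, Sigma, Alpha, Lambda — 0 pairwise wins.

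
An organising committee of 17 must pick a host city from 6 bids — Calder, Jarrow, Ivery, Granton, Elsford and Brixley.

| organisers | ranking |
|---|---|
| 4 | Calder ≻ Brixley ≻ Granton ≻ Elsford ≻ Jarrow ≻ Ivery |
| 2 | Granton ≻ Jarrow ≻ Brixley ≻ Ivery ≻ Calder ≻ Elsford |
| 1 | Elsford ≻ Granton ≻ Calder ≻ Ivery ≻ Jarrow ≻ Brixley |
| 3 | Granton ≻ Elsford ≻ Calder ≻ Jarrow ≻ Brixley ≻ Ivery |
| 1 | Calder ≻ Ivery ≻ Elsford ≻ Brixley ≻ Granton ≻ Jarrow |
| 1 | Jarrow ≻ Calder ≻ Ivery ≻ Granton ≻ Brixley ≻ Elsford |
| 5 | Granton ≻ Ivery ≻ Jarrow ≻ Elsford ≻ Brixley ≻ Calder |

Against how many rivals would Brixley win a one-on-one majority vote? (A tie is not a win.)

Brixley against each rival (17 organisers):
Brixley–Calder: Calder 10–7.
Brixley–Jarrow: Jarrow 12–5.
Brixley vs Ivery: 4+2+3 = 9 for Brixley, 8 for Ivery — Brixley by 9–8.
Brixley vs Granton: Brixley is ranked higher on 4+1 = 5 ballots, Granton on 12. Granton wins 12–5.
Brixley–Elsford: Elsford 10–7.
Brixley beats Ivery; loses to Calder, Jarrow, Granton, Elsford — 1 pairwise win.

1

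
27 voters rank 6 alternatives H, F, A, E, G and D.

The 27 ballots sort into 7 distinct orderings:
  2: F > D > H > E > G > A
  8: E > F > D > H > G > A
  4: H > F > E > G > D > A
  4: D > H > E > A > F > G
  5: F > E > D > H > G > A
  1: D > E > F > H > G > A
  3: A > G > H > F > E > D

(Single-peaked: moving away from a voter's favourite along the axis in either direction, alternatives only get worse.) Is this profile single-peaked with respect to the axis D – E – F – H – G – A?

no

Axis positions: D=1, E=2, F=3, H=4, G=5, A=6.
Ballot type 1: ranking walks positions 3-1-4-2-5-6; D is ranked above E even though E lies between D and the peak F on the axis — preferences dip and rise again. Not single-peaked.
Ballot type 2 (peak E at position 2): ranking walks positions 2-3-1-4-5-6, expanding outward from the peak — single-peaked.
Ballot type 3 (peak H at position 4): ranking walks positions 4-3-2-5-1-6, expanding outward from the peak — single-peaked.
Ballot type 4: ranking walks positions 1-4-2-6-3-5; H is ranked above E even though E lies between H and the peak D on the axis — preferences dip and rise again. Not single-peaked.
Ballot type 5 (peak F at position 3): ranking walks positions 3-2-1-4-5-6, expanding outward from the peak — single-peaked.
Ballot type 6 (peak D at position 1): ranking walks positions 1-2-3-4-5-6, expanding outward from the peak — single-peaked.
Ballot type 7 (peak A at position 6): ranking walks positions 6-5-4-3-2-1, expanding outward from the peak — single-peaked.
Ballot type 1 violates single-peakedness, so the profile is not single-peaked on this axis.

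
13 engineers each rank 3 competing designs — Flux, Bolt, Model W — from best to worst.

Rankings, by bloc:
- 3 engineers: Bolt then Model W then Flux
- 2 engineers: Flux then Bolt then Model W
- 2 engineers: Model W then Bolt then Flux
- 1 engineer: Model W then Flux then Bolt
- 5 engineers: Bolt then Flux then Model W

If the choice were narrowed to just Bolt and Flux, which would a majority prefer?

Bolt

Ballots ranking Bolt above Flux: 3 + 2 + 5 = 10.
Ballots ranking Flux above Bolt: 13 − 10 = 3.
Bolt wins the head-to-head 10–3.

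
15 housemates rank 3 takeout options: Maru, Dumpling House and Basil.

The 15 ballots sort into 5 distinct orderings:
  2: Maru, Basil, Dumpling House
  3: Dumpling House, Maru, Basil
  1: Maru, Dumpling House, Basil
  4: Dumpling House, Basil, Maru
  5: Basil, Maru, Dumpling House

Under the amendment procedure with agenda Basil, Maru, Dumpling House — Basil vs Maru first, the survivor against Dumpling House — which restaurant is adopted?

Round 1: Basil vs Maru — 9–6, Basil advances.
Round 2: Basil vs Dumpling House — 7–8, Dumpling House advances.
Dumpling House survives the agenda.

Dumpling House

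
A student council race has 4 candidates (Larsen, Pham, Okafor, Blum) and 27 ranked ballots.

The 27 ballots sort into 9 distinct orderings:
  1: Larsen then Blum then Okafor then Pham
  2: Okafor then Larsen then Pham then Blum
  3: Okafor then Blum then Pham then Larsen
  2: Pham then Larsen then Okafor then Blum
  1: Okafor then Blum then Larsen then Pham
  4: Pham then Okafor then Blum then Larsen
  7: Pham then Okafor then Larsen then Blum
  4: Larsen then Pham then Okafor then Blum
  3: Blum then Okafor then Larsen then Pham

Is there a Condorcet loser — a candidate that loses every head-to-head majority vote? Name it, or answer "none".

Pairwise majorities:
Larsen vs Pham: Pham, 16–11.
Larsen vs Okafor: Okafor, 20–7.
Larsen–Blum: Larsen 16–11.
Pham vs Okafor: Pham preferred on 2+4+7+4 = 17 ballots; Pham wins 17–10.
Pham vs Blum: Pham wins 19–8.
Okafor–Blum: Okafor 23–4.
Blum is beaten in every head-to-head and is the Condorcet loser.

Blum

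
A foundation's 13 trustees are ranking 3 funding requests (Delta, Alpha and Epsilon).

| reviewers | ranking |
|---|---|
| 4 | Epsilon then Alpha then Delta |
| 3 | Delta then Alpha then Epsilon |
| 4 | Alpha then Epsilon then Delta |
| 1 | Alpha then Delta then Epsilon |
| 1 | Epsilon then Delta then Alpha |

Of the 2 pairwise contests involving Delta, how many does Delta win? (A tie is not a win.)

Delta against each rival (13 reviewers):
Delta vs Alpha: Delta is ranked higher on 3+1 = 4 ballots, Alpha on 9. Alpha wins 9–4.
Delta vs Epsilon: Epsilon wins 9–4.
Delta beats no one; loses to Alpha, Epsilon — 0 pairwise wins.

0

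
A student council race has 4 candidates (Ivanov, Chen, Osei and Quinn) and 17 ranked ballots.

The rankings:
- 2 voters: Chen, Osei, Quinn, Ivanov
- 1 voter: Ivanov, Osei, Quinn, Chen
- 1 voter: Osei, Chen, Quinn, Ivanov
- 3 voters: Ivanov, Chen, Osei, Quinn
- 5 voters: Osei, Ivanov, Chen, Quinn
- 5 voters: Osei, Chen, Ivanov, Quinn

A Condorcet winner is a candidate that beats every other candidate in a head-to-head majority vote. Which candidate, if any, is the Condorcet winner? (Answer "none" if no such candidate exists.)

Head-to-head results (17 voters):
Ivanov vs Chen: Ivanov wins 9–8.
Ivanov vs Osei: Osei, 13–4.
Ivanov vs Quinn: Ivanov wins 14–3.
Chen–Osei: Osei 12–5.
Chen–Quinn: Chen 16–1.
Osei–Quinn: Osei 17–0.
Osei defeats every rival head-to-head and is the Condorcet winner.

Osei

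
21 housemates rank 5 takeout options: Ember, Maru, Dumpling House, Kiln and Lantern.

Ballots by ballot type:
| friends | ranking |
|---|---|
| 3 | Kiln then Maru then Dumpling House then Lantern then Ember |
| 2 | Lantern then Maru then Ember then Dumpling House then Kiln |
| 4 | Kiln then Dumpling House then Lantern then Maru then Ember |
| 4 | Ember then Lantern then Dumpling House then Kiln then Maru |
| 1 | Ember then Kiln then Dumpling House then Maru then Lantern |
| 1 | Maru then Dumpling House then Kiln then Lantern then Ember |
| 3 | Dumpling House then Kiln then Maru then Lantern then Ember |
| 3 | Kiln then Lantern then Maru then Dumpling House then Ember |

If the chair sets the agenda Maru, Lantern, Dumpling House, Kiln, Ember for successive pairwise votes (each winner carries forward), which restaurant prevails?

Round 1: Maru vs Lantern — 8–13, Lantern advances.
Round 2: Lantern vs Dumpling House — 9–12, Dumpling House advances.
Round 3: Dumpling House vs Kiln — 10–11, Kiln advances.
Round 4: Kiln vs Ember — 14–7, Kiln advances.
Kiln survives the agenda.

Kiln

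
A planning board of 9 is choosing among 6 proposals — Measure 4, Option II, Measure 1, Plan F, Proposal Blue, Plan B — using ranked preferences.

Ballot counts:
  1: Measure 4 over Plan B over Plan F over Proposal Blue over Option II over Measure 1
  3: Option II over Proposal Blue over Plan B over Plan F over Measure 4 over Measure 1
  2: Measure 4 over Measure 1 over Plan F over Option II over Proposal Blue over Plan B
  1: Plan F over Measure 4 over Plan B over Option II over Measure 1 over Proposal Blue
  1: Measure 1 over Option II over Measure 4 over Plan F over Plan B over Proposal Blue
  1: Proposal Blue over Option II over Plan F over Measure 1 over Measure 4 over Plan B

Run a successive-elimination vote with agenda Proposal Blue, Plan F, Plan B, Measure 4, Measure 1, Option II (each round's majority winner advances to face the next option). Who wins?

Option II

Round 1: Proposal Blue vs Plan F — 4–5, Plan F advances.
Round 2: Plan F vs Plan B — 5–4, Plan F advances.
Round 3: Plan F vs Measure 4 — 5–4, Plan F advances.
Round 4: Plan F vs Measure 1 — 6–3, Plan F advances.
Round 5: Plan F vs Option II — 4–5, Option II advances.
The agenda winner is Option II.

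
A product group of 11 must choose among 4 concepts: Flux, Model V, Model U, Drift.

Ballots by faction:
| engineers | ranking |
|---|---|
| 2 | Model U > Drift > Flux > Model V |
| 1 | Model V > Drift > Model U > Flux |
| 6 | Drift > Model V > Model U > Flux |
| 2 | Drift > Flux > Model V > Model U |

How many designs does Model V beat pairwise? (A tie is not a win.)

Model V against each rival (11 engineers):
Model V vs Flux: Model V preferred on 1+6 = 7 ballots; Model V wins 7–4.
Model V–Model U: Model V 9–2.
Model V vs Drift: 1 for Model V, 10 for Drift — Drift by 10–1.
Model V beats Flux, Model U; loses to Drift — 2 pairwise wins.

2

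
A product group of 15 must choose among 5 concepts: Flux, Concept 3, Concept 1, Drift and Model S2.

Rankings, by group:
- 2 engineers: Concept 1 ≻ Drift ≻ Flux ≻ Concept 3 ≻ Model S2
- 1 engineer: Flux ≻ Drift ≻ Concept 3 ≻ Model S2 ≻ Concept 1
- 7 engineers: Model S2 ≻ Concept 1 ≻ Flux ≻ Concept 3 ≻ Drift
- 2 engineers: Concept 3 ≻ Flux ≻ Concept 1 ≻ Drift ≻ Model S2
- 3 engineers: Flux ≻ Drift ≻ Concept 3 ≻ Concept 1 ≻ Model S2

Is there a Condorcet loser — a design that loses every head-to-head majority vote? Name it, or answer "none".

Head-to-head results (15 engineers):
Flux vs Concept 3: Flux wins 13–2.
Flux vs Concept 1: 6 to 9, Concept 1.
Flux–Drift: Flux 13–2.
Flux vs Model S2: Flux preferred on 2+1+2+3 = 8 ballots; Flux wins 8–7.
Concept 3 vs Concept 1: 1+2+3 = 6 for Concept 3, 9 for Concept 1 — Concept 1 by 9–6.
Concept 3 vs Drift: Concept 3 wins 9–6.
Concept 3–Model S2: Concept 3 8–7.
Concept 1 vs Drift: Concept 1 wins 11–4.
Concept 1 vs Model S2: Model S2, 8–7.
Drift–Model S2: Drift 8–7.
Every design wins at least one matchup (Flux beats Concept 3; Concept 3 beats Drift; Concept 1 beats Flux; Drift beats Model S2; Model S2 beats Concept 1), so there is no Condorcet loser.

none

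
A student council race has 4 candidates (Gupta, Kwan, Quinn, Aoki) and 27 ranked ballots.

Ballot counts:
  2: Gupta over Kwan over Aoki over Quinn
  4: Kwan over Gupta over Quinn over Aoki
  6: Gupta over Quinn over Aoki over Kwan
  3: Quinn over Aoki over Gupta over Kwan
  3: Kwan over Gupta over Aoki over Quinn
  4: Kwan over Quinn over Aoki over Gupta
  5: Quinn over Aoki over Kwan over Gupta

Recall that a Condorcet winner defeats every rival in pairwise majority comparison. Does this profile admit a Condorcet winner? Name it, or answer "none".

Pairwise majorities:
Gupta–Kwan: Kwan 16–11.
Gupta–Quinn: Gupta 15–12.
Gupta vs Aoki: Gupta wins 15–12.
Kwan vs Quinn: Quinn wins 14–13.
Kwan vs Aoki: Aoki, 14–13.
Quinn vs Aoki: Quinn, 22–5.
Each candidate drops at least one matchup (Gupta loses to Kwan; Kwan loses to Quinn; Quinn loses to Gupta; Aoki loses to Gupta); the cycle Gupta > Quinn > Kwan > Gupta rules out a Condorcet winner.

none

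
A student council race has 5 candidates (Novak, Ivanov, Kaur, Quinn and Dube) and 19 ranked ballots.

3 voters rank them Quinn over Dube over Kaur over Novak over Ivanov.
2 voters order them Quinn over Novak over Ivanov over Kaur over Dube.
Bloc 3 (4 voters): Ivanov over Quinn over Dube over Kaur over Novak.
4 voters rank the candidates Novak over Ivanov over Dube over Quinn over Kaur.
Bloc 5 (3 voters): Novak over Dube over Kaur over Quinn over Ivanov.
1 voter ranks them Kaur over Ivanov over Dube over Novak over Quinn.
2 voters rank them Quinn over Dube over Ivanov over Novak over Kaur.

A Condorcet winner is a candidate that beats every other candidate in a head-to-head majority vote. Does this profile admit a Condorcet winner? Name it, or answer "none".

Quinn

Head-to-head results (19 voters):
Novak–Ivanov: Novak 12–7.
Novak vs Kaur: Novak wins 11–8.
Novak vs Quinn: Novak is ranked higher on 4+3+1 = 8 ballots, Quinn on 11. Quinn wins 11–8.
Novak vs Dube: Novak is ranked higher on 2+4+3 = 9 ballots, Dube on 10. Dube wins 10–9.
Ivanov vs Kaur: Ivanov, 12–7.
Ivanov vs Quinn: Quinn wins 10–9.
Ivanov vs Dube: 2+4+4+1 = 11 for Ivanov, 8 for Dube — Ivanov by 11–8.
Kaur vs Quinn: Quinn, 15–4.
Kaur vs Dube: 3 to 16, Dube.
Quinn vs Dube: Quinn is ranked higher on 3+2+4+2 = 11 ballots, Dube on 8. Quinn wins 11–8.
Quinn beats each of Novak, Ivanov, Kaur, Dube — Quinn is the Condorcet winner.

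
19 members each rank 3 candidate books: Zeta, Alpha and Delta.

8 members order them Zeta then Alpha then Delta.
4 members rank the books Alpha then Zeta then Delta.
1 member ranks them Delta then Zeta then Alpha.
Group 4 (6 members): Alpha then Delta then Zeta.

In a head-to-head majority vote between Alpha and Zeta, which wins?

Alpha

Ballots ranking Alpha above Zeta: 4 + 6 = 10.
Ballots ranking Zeta above Alpha: 19 − 10 = 9.
Alpha wins the head-to-head 10–9.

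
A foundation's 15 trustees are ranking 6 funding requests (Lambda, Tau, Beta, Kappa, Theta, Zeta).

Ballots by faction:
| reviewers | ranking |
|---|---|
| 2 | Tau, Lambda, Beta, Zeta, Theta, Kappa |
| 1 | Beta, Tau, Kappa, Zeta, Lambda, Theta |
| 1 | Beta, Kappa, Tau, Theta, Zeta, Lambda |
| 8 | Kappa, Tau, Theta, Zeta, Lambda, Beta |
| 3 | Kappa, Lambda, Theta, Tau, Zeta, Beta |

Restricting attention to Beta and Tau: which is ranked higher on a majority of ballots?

Ballots ranking Beta above Tau: 1 + 1 = 2.
Ballots ranking Tau above Beta: 15 − 2 = 13.
Tau wins the head-to-head 13–2.

Tau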